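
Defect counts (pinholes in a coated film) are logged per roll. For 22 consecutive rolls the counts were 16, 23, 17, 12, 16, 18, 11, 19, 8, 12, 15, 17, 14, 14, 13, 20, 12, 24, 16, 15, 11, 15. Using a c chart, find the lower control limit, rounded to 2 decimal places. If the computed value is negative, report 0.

3.60

c̄ = (16 + 23 + 17 + 12 + 16 + 18 + 11 + 19 + 8 + 12 + 15 + 17 + 14 + 14 + 13 + 20 + 12 + 24 + 16 + 15 + 11 + 15) / 22 = 338 / 22 = 15.3636
LCL = c̄ − 3√c̄ = 15.3636 − 3 × 3.9196 = 3.6047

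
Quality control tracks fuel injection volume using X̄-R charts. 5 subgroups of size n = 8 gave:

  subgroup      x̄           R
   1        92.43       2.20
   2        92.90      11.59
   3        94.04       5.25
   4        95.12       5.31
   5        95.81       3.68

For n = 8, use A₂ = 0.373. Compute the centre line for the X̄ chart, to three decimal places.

X̄̄ = (92.43 + 92.90 + 94.04 + 95.12 + 95.81) / 5 = 470.3000 / 5 = 94.0600
CL = X̄̄ = 94.0600

94.060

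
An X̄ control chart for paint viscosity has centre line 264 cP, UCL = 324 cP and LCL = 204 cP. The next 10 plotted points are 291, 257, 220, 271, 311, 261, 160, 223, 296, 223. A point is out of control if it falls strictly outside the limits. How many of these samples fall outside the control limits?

Compare each point to [204, 324]: sample 7 = 160 < LCL.

1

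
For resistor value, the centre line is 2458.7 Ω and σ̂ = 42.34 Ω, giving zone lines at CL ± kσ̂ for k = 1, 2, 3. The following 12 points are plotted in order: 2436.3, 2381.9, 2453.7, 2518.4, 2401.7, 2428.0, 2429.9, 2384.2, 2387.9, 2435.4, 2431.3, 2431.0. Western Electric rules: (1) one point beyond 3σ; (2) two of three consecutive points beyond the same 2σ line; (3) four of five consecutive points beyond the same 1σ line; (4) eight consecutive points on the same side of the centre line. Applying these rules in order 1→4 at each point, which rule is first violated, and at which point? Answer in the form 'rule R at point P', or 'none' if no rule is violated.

rule 4 at point 12

Zone of each point (C = within 1σ̂, B = 1σ̂–2σ̂, A = 2σ̂–3σ̂, * = beyond 3σ̂; sign = side of CL): 1:-C, 2:-B, 3:-C, 4:+B, 5:-B, 6:-C, 7:-C, 8:-B, 9:-B, 10:-C, 11:-C, 12:-C
Rule 4 (eight consecutive points on the same side of the centre line) is satisfied at point 12.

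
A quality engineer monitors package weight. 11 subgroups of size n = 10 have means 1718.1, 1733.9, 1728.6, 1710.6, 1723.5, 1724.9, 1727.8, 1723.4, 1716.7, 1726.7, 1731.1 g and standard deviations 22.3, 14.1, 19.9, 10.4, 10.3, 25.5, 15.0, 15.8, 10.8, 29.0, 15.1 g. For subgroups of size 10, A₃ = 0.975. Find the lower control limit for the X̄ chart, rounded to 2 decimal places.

1707.44

X̄̄ = (1718.1 + 1733.9 + 1728.6 + 1710.6 + 1723.5 + 1724.9 + 1727.8 + 1723.4 + 1716.7 + 1726.7 + 1731.1) / 11 = 1724.1182
s̄ = (22.3 + 14.1 + 19.9 + 10.4 + 10.3 + 25.5 + 15.0 + 15.8 + 10.8 + 29.0 + 15.1) / 11 = 17.1091
LCL = X̄̄ − A₃·s̄ = 1724.1182 − 0.975 × 17.1091 = 1707.4368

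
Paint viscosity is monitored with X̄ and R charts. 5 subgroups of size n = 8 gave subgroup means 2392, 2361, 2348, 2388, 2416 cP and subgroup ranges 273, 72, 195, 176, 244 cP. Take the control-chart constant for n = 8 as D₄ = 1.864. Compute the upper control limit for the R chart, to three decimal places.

R̄ = (273 + 72 + 195 + 176 + 244) / 5 = 960.0000 / 5 = 192.0000
UCL_R = D₄·R̄ = 1.864 × 192.0000 = 357.8880

357.888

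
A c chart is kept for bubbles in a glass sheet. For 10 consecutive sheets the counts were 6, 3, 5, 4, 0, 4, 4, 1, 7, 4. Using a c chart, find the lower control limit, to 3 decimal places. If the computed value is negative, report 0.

c̄ = (6 + 3 + 5 + 4 + 0 + 4 + 4 + 1 + 7 + 4) / 10 = 38 / 10 = 3.8000
LCL = c̄ − 3√c̄ = 3.8000 − 3 × 1.9494 = -2.0481 → 0 (cannot be negative)

0.000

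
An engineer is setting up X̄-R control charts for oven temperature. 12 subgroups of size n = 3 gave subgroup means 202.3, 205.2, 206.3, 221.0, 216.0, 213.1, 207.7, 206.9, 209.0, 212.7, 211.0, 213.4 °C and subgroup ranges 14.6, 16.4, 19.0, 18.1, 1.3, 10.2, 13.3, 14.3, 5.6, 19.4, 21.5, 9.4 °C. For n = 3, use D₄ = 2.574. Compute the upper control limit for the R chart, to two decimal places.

34.98

R̄ = (14.6 + 16.4 + 19.0 + 18.1 + 1.3 + 10.2 + 13.3 + 14.3 + 5.6 + 19.4 + 21.5 + 9.4) / 12 = 163.1000 / 12 = 13.5917
UCL_R = D₄·R̄ = 2.574 × 13.5917 = 34.9849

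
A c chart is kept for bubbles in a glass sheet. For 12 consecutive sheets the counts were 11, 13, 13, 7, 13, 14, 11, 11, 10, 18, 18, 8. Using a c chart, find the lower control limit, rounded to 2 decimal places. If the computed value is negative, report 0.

c̄ = (11 + 13 + 13 + 7 + 13 + 14 + 11 + 11 + 10 + 18 + 18 + 8) / 12 = 147 / 12 = 12.2500
LCL = c̄ − 3√c̄ = 12.2500 − 3 × 3.5000 = 1.7500

1.75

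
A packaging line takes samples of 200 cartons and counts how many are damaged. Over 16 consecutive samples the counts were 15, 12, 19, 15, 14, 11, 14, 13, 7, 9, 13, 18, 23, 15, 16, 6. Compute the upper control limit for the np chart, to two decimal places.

p̄ = Σdᵢ / (k·n) = 220 / (16 × 200) = 0.06875
UCL = np̄ + 3·√(np̄(1−p̄)) = 13.7500 + 3 × √(13.7500×0.93125) = 13.7500 + 3 × 3.5784 = 24.4851

24.49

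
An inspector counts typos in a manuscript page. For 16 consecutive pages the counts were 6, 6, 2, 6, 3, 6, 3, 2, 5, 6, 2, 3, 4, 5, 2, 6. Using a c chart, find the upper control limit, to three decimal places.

10.327

c̄ = (6 + 6 + 2 + 6 + 3 + 6 + 3 + 2 + 5 + 6 + 2 + 3 + 4 + 5 + 2 + 6) / 16 = 67 / 16 = 4.1875
UCL = c̄ + 3√c̄ = 4.1875 + 3 × √4.1875 = 4.1875 + 3 × 2.0463 = 10.3265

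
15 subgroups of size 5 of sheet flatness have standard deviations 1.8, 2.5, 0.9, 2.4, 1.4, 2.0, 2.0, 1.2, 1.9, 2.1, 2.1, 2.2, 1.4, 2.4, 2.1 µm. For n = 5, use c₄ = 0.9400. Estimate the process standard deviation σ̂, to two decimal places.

2.01

s̄ = (1.8 + 2.5 + 0.9 + 2.4 + 1.4 + 2.0 + 2.0 + 1.2 + 1.9 + 2.1 + 2.1 + 2.2 + 1.4 + 2.4 + 2.1) / 15 = 1.8933
σ̂ = s̄ / c₄ = 1.8933 / 0.9400 = 2.0142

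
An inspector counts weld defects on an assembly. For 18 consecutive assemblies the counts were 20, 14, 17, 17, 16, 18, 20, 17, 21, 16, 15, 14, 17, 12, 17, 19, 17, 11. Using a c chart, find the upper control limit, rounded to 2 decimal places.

c̄ = (20 + 14 + 17 + 17 + 16 + 18 + 20 + 17 + 21 + 16 + 15 + 14 + 17 + 12 + 17 + 19 + 17 + 11) / 18 = 298 / 18 = 16.5556
UCL = c̄ + 3√c̄ = 16.5556 + 3 × √16.5556 = 16.5556 + 3 × 4.0689 = 28.7621

28.76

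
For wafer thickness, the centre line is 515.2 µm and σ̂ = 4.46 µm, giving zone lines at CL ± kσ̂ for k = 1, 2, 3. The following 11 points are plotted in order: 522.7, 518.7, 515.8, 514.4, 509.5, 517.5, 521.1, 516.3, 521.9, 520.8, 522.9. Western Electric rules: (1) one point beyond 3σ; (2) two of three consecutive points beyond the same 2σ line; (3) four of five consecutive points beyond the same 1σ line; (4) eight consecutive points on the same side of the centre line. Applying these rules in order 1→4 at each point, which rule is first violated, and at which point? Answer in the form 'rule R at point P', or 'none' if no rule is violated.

Zone of each point (C = within 1σ̂, B = 1σ̂–2σ̂, A = 2σ̂–3σ̂, * = beyond 3σ̂; sign = side of CL): 1:+B, 2:+C, 3:+C, 4:-C, 5:-B, 6:+C, 7:+B, 8:+C, 9:+B, 10:+B, 11:+B
Rule 3 (four of five consecutive points beyond the same 1σ limit) is satisfied at point 11.

rule 3 at point 11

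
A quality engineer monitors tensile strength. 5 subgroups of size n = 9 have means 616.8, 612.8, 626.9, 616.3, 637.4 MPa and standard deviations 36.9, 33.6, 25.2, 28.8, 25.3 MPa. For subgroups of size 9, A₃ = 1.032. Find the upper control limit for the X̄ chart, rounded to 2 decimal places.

652.96

X̄̄ = (616.8 + 612.8 + 626.9 + 616.3 + 637.4) / 5 = 622.0400
s̄ = (36.9 + 33.6 + 25.2 + 28.8 + 25.3) / 5 = 29.9600
UCL = X̄̄ + A₃·s̄ = 622.0400 + 1.032 × 29.9600 = 652.9587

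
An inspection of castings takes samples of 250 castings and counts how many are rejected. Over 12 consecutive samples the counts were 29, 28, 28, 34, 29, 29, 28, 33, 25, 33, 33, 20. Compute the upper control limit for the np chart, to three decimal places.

44.292

p̄ = Σdᵢ / (k·n) = 349 / (12 × 250) = 0.11633
UCL = np̄ + 3·√(np̄(1−p̄)) = 29.0833 + 3 × √(29.0833×0.88367) = 29.0833 + 3 × 5.0695 = 44.2919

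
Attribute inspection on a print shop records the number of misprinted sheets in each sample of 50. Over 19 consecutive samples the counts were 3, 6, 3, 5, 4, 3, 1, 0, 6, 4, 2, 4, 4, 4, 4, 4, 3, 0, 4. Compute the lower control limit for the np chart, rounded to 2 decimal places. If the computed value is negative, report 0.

p̄ = Σdᵢ / (k·n) = 64 / (19 × 50) = 0.06737
LCL = np̄ − 3·√(np̄(1−p̄)) = 3.3684 − 3 × 1.7724 = -1.9489 → 0 (negative, so LCL = 0)

0.00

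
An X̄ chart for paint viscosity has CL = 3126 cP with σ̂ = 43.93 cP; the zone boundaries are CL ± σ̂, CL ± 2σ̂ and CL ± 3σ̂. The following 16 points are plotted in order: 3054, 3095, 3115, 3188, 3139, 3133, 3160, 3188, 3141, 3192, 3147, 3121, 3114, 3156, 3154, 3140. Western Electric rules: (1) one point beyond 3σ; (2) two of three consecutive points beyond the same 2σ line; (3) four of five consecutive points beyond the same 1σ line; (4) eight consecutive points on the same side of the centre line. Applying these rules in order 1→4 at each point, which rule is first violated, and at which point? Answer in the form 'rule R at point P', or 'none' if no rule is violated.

Zone of each point (C = within 1σ̂, B = 1σ̂–2σ̂, A = 2σ̂–3σ̂, * = beyond 3σ̂; sign = side of CL): 1:-B, 2:-C, 3:-C, 4:+B, 5:+C, 6:+C, 7:+C, 8:+B, 9:+C, 10:+B, 11:+C, 12:-C, 13:-C, 14:+C, 15:+C, 16:+C
Rule 4 (eight consecutive points on the same side of the centre line) is satisfied at point 11.

rule 4 at point 11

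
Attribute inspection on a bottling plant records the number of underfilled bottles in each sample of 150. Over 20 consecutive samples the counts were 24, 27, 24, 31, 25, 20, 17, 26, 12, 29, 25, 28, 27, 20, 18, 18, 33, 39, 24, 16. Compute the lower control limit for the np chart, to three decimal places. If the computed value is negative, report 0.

10.646

p̄ = Σdᵢ / (k·n) = 483 / (20 × 150) = 0.16100
LCL = np̄ − 3·√(np̄(1−p̄)) = 24.1500 − 3 × 4.5013 = 10.6461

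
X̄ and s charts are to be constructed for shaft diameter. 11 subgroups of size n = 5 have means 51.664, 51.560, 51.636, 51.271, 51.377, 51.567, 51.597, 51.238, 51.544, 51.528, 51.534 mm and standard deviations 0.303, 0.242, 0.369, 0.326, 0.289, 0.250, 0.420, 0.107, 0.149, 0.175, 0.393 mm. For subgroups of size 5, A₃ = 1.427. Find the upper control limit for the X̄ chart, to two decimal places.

51.89

X̄̄ = (51.664 + 51.560 + 51.636 + 51.271 + 51.377 + 51.567 + 51.597 + 51.238 + 51.544 + 51.528 + 51.534) / 11 = 51.5015
s̄ = (0.303 + 0.242 + 0.369 + 0.326 + 0.289 + 0.250 + 0.420 + 0.107 + 0.149 + 0.175 + 0.393) / 11 = 0.2748
UCL = X̄̄ + A₃·s̄ = 51.5015 + 1.427 × 0.2748 = 51.8936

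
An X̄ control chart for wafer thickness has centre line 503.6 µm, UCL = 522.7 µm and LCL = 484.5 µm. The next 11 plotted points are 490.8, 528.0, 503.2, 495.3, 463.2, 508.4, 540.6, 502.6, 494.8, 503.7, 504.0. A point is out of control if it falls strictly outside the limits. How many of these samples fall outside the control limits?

3

Compare each point to [484.5, 522.7]: sample 2 = 528.0 > UCL; sample 5 = 463.2 < LCL; sample 7 = 540.6 > UCL.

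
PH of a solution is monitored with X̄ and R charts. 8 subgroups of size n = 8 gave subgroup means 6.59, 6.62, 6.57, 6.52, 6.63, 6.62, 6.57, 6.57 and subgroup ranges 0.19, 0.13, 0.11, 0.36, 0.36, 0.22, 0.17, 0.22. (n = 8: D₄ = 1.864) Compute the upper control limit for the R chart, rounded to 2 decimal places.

0.41

R̄ = (0.19 + 0.13 + 0.11 + 0.36 + 0.36 + 0.22 + 0.17 + 0.22) / 8 = 1.7600 / 8 = 0.2200
UCL_R = D₄·R̄ = 1.864 × 0.2200 = 0.4101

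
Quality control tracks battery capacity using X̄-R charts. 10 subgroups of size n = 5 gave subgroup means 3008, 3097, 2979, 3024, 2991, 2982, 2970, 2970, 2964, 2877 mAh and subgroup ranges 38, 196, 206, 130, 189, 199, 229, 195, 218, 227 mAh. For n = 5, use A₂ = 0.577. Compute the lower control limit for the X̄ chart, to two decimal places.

X̄̄ = (3008 + 3097 + 2979 + 3024 + 2991 + 2982 + 2970 + 2970 + 2964 + 2877) / 10 = 29862.0000 / 10 = 2986.2000
R̄ = (38 + 196 + 206 + 130 + 189 + 199 + 229 + 195 + 218 + 227) / 10 = 1827.0000 / 10 = 182.7000
LCL = X̄̄ − A₂·R̄ = 2986.2000 − 0.577 × 182.7000 = 2880.7821

2880.78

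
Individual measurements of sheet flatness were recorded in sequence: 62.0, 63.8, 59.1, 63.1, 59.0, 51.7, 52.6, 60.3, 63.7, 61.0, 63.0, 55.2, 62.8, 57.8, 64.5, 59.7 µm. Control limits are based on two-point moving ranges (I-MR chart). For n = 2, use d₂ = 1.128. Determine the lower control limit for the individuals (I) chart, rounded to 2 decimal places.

47.46

X̄ = (62.0 + 63.8 + 59.1 + 63.1 + 59.0 + 51.7 + 52.6 + 60.3 + 63.7 + 61.0 + 63.0 + 55.2 + 62.8 + 57.8 + 64.5 + 59.7) / 16 = 59.9562
Moving ranges: 1.8, 4.7, 4.0, 4.1, 7.3, 0.9, 7.7, 3.4, 2.7, 2.0, 7.8, 7.6, 5.0, 6.7, 4.8; M̄R̄ = 70.5000 / 15 = 4.7000
LCL = X̄ − 3·M̄R̄/d₂ = 59.9562 − 3 × 4.7000 / 1.128 = 47.4562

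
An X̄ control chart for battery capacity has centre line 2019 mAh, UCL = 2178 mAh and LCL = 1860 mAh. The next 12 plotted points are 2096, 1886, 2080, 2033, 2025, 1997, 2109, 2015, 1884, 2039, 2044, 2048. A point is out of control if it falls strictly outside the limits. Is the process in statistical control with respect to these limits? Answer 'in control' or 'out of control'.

in control

All 12 points lie within [1860, 2178].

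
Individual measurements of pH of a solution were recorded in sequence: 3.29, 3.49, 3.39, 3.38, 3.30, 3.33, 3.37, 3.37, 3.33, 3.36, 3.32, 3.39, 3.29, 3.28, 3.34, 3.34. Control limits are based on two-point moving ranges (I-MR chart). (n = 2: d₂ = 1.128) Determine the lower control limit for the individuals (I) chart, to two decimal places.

X̄ = (3.29 + 3.49 + 3.39 + 3.38 + 3.30 + 3.33 + 3.37 + 3.37 + 3.33 + 3.36 + 3.32 + 3.39 + 3.29 + 3.28 + 3.34 + 3.34) / 16 = 3.3481
Moving ranges: 0.20, 0.10, 0.01, 0.08, 0.03, 0.04, 0.00, 0.04, 0.03, 0.04, 0.07, 0.10, 0.01, 0.06, 0.00; M̄R̄ = 0.8100 / 15 = 0.0540
LCL = X̄ − 3·M̄R̄/d₂ = 3.3481 − 3 × 0.0540 / 1.128 = 3.2045

3.20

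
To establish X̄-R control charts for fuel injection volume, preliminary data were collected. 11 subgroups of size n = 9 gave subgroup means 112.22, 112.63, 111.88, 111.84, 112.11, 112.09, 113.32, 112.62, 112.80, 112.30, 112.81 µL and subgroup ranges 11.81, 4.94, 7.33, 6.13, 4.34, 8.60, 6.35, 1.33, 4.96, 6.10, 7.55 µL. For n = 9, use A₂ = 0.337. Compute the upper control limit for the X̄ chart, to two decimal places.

114.55

X̄̄ = (112.22 + 112.63 + 111.88 + 111.84 + 112.11 + 112.09 + 113.32 + 112.62 + 112.80 + 112.30 + 112.81) / 11 = 1236.6200 / 11 = 112.4200
R̄ = (11.81 + 4.94 + 7.33 + 6.13 + 4.34 + 8.60 + 6.35 + 1.33 + 4.96 + 6.10 + 7.55) / 11 = 69.4400 / 11 = 6.3127
UCL = X̄̄ + A₂·R̄ = 112.4200 + 0.337 × 6.3127 = 114.5474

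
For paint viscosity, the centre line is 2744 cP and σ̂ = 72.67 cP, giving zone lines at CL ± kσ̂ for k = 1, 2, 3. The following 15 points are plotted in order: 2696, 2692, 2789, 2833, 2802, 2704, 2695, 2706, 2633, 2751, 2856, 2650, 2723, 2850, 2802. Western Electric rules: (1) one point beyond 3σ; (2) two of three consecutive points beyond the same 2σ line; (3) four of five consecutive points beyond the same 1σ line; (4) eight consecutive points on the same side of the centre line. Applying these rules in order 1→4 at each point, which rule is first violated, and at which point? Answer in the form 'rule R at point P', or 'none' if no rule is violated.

Zone of each point (C = within 1σ̂, B = 1σ̂–2σ̂, A = 2σ̂–3σ̂, * = beyond 3σ̂; sign = side of CL): 1:-C, 2:-C, 3:+C, 4:+B, 5:+C, 6:-C, 7:-C, 8:-C, 9:-B, 10:+C, 11:+B, 12:-B, 13:-C, 14:+B, 15:+C
No rule fires across all 15 points.

none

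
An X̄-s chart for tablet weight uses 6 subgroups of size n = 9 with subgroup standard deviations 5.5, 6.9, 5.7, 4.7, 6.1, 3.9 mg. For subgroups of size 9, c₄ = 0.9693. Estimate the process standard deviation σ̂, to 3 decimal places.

s̄ = (5.5 + 6.9 + 5.7 + 4.7 + 6.1 + 3.9) / 6 = 5.4667
σ̂ = s̄ / c₄ = 5.4667 / 0.9693 = 5.6398

5.640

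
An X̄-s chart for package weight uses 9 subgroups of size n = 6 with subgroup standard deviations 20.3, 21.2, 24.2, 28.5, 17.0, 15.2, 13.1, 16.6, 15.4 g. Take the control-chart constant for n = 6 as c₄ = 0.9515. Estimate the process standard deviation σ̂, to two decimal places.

s̄ = (20.3 + 21.2 + 24.2 + 28.5 + 17.0 + 15.2 + 13.1 + 16.6 + 15.4) / 9 = 19.0556
σ̂ = s̄ / c₄ = 19.0556 / 0.9515 = 20.0269

20.03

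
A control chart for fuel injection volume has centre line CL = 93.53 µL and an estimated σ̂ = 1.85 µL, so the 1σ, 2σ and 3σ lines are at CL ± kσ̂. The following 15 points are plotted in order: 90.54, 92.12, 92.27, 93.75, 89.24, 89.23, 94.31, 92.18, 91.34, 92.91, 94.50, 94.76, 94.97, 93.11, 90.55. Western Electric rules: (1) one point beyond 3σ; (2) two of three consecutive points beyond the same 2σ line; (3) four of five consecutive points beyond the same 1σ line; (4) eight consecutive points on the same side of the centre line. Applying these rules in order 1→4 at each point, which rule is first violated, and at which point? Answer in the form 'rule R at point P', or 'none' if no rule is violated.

Zone of each point (C = within 1σ̂, B = 1σ̂–2σ̂, A = 2σ̂–3σ̂, * = beyond 3σ̂; sign = side of CL): 1:-B, 2:-C, 3:-C, 4:+C, 5:-A, 6:-A, 7:+C, 8:-C, 9:-B, 10:-C, 11:+C, 12:+C, 13:+C, 14:-C, 15:-B
Rule 2 (two of three consecutive points beyond the same 2σ limit) is satisfied at point 6.

rule 2 at point 6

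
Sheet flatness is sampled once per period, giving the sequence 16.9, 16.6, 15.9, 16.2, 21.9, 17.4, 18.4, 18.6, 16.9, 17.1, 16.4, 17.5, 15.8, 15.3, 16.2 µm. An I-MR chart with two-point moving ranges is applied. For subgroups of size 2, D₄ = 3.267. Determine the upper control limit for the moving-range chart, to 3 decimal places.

4.550

Moving ranges: 0.3, 0.7, 0.3, 5.7, 4.5, 1.0, 0.2, 1.7, 0.2, 0.7, 1.1, 1.7, 0.5, 0.9; M̄R̄ = 19.5000 / 14 = 1.3929
UCL_MR = D₄·M̄R̄ = 3.267 × 1.3929 = 4.5505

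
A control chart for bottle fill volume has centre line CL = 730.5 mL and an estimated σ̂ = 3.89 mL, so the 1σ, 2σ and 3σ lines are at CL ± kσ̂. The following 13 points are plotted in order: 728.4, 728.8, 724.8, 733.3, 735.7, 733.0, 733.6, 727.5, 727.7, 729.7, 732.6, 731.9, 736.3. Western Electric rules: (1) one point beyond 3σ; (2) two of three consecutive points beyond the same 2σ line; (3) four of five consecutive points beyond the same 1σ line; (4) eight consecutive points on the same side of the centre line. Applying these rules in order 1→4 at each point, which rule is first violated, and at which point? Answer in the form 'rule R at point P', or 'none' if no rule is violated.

Zone of each point (C = within 1σ̂, B = 1σ̂–2σ̂, A = 2σ̂–3σ̂, * = beyond 3σ̂; sign = side of CL): 1:-C, 2:-C, 3:-B, 4:+C, 5:+B, 6:+C, 7:+C, 8:-C, 9:-C, 10:-C, 11:+C, 12:+C, 13:+B
No rule fires across all 13 points.

none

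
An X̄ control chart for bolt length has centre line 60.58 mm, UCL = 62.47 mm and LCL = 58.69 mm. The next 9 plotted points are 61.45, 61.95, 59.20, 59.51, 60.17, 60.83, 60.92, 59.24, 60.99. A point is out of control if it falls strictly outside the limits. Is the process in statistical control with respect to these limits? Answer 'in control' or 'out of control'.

All 9 points lie within [58.69, 62.47].

in control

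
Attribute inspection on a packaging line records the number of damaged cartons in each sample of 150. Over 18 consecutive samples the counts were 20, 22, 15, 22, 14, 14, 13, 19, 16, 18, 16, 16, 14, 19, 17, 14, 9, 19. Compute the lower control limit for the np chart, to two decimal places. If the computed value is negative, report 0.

p̄ = Σdᵢ / (k·n) = 297 / (18 × 150) = 0.11000
LCL = np̄ − 3·√(np̄(1−p̄)) = 16.5000 − 3 × 3.8321 = 5.0037

5.00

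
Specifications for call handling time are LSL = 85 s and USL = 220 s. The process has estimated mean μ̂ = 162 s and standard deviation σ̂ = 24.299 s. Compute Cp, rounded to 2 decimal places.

Cp = (USL − LSL) / (6σ̂) = (220 − 85) / (6 × 24.299) = 135.0000 / 145.7940 = 0.9260

0.93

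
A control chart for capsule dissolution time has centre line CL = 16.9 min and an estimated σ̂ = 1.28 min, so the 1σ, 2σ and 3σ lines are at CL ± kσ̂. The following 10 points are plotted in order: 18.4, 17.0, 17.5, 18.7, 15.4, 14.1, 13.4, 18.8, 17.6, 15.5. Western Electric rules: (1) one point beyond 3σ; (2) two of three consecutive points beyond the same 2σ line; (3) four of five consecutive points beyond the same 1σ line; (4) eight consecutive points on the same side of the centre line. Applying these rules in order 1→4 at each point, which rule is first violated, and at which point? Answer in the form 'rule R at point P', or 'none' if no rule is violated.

Zone of each point (C = within 1σ̂, B = 1σ̂–2σ̂, A = 2σ̂–3σ̂, * = beyond 3σ̂; sign = side of CL): 1:+B, 2:+C, 3:+C, 4:+B, 5:-B, 6:-A, 7:-A, 8:+B, 9:+C, 10:-B
Rule 2 (two of three consecutive points beyond the same 2σ limit) is satisfied at point 7.

rule 2 at point 7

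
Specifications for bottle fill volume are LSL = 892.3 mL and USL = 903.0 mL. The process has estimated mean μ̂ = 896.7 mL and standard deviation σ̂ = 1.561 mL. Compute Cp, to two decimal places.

Cp = (USL − LSL) / (6σ̂) = (903.0 − 892.3) / (6 × 1.561) = 10.7000 / 9.3660 = 1.1424

1.14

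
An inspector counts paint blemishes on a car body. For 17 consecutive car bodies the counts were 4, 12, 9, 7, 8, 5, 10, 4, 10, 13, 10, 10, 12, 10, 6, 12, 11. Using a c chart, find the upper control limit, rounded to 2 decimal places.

18.00

c̄ = (4 + 12 + 9 + 7 + 8 + 5 + 10 + 4 + 10 + 13 + 10 + 10 + 12 + 10 + 6 + 12 + 11) / 17 = 153 / 17 = 9.0000
UCL = c̄ + 3√c̄ = 9.0000 + 3 × √9.0000 = 9.0000 + 3 × 3.0000 = 18.0000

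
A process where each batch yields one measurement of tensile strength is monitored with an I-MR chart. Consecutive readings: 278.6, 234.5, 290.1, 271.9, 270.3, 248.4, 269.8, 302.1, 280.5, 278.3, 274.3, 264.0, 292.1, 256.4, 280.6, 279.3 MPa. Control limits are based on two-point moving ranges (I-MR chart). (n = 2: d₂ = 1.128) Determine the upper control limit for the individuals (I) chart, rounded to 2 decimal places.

X̄ = (278.6 + 234.5 + 290.1 + 271.9 + 270.3 + 248.4 + 269.8 + 302.1 + 280.5 + 278.3 + 274.3 + 264.0 + 292.1 + 256.4 + 280.6 + 279.3) / 16 = 273.2000
Moving ranges: 44.1, 55.6, 18.2, 1.6, 21.9, 21.4, 32.3, 21.6, 2.2, 4.0, 10.3, 28.1, 35.7, 24.2, 1.3; M̄R̄ = 322.5000 / 15 = 21.5000
UCL = X̄ + 3·M̄R̄/d₂ = 273.2000 + 3 × 21.5000 / 1.128 = 330.3809

330.38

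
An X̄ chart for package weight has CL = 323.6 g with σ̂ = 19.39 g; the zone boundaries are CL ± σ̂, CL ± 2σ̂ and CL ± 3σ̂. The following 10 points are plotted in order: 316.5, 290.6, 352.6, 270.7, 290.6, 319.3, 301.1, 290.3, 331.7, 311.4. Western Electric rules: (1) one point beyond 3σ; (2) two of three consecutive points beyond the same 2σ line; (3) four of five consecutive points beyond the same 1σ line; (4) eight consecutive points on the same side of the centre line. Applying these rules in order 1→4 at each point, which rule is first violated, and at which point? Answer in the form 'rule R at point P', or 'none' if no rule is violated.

Zone of each point (C = within 1σ̂, B = 1σ̂–2σ̂, A = 2σ̂–3σ̂, * = beyond 3σ̂; sign = side of CL): 1:-C, 2:-B, 3:+B, 4:-A, 5:-B, 6:-C, 7:-B, 8:-B, 9:+C, 10:-C
Rule 3 (four of five consecutive points beyond the same 1σ limit) is satisfied at point 8.

rule 3 at point 8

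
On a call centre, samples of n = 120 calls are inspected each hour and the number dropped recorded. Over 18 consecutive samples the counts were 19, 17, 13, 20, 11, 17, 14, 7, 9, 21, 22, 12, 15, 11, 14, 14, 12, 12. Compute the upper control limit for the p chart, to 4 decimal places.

p̄ = Σdᵢ / (k·n) = 260 / (18 × 120) = 0.12037
UCL = p̄ + 3·√(p̄(1−p̄)/n) = 0.12037 + 3 × √(0.12037×0.87963/120) = 0.12037 + 3 × 0.02970 = 0.20948

0.2095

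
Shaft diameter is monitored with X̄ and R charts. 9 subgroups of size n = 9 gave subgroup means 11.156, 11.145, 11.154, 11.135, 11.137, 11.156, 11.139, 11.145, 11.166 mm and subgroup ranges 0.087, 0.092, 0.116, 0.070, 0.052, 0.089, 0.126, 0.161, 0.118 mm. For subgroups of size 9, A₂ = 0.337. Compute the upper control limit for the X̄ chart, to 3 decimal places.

X̄̄ = (11.156 + 11.145 + 11.154 + 11.135 + 11.137 + 11.156 + 11.139 + 11.145 + 11.166) / 9 = 100.3330 / 9 = 11.1481
R̄ = (0.087 + 0.092 + 0.116 + 0.070 + 0.052 + 0.089 + 0.126 + 0.161 + 0.118) / 9 = 0.9110 / 9 = 0.1012
UCL = X̄̄ + A₂·R̄ = 11.1481 + 0.337 × 0.1012 = 11.1822

11.182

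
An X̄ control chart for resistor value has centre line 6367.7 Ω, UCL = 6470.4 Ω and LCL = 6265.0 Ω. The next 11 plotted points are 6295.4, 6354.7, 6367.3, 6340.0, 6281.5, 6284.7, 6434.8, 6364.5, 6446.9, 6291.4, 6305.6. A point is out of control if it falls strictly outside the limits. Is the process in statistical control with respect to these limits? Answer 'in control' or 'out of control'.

in control

All 11 points lie within [6265.0, 6470.4].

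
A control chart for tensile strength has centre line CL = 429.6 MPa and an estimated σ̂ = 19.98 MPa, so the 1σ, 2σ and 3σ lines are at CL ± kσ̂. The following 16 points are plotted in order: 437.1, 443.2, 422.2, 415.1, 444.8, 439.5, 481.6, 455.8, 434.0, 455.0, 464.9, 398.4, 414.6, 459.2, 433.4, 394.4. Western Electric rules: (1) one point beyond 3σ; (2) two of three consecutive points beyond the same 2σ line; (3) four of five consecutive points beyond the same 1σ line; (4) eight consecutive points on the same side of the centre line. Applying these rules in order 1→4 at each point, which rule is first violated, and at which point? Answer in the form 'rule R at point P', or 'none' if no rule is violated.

Zone of each point (C = within 1σ̂, B = 1σ̂–2σ̂, A = 2σ̂–3σ̂, * = beyond 3σ̂; sign = side of CL): 1:+C, 2:+C, 3:-C, 4:-C, 5:+C, 6:+C, 7:+A, 8:+B, 9:+C, 10:+B, 11:+B, 12:-B, 13:-C, 14:+B, 15:+C, 16:-B
Rule 3 (four of five consecutive points beyond the same 1σ limit) is satisfied at point 11.

rule 3 at point 11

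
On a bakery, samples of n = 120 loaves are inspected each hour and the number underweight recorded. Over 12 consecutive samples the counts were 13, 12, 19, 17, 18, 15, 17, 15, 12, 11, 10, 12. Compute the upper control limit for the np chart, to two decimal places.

24.88

p̄ = Σdᵢ / (k·n) = 171 / (12 × 120) = 0.11875
UCL = np̄ + 3·√(np̄(1−p̄)) = 14.2500 + 3 × √(14.2500×0.88125) = 14.2500 + 3 × 3.5437 = 24.8811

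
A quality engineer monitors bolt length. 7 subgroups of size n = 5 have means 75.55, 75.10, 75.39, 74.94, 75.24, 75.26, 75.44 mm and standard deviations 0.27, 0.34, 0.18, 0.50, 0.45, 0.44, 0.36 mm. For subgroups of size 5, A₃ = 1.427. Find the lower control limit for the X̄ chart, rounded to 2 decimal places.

X̄̄ = (75.55 + 75.10 + 75.39 + 74.94 + 75.24 + 75.26 + 75.44) / 7 = 75.2743
s̄ = (0.27 + 0.34 + 0.18 + 0.50 + 0.45 + 0.44 + 0.36) / 7 = 0.3629
LCL = X̄̄ − A₃·s̄ = 75.2743 − 1.427 × 0.3629 = 74.7565

74.76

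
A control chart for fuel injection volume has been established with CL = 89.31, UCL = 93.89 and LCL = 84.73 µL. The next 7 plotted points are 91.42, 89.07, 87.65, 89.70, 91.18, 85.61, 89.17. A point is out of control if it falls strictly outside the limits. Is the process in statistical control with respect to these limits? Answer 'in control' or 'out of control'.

in control

All 7 points lie within [84.73, 93.89].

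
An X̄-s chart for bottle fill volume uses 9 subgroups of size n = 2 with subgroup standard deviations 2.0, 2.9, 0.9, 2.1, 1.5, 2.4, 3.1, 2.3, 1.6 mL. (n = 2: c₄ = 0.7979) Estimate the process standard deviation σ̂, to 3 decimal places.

s̄ = (2.0 + 2.9 + 0.9 + 2.1 + 1.5 + 2.4 + 3.1 + 2.3 + 1.6) / 9 = 2.0889
σ̂ = s̄ / c₄ = 2.0889 / 0.7979 = 2.6180

2.618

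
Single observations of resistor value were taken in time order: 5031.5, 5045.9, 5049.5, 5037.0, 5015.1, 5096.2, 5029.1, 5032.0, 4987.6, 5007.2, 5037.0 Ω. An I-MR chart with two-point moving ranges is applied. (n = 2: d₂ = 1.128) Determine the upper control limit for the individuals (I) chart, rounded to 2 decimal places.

5112.53

X̄ = (5031.5 + 5045.9 + 5049.5 + 5037.0 + 5015.1 + 5096.2 + 5029.1 + 5032.0 + 4987.6 + 5007.2 + 5037.0) / 11 = 5033.4636
Moving ranges: 14.4, 3.6, 12.5, 21.9, 81.1, 67.1, 2.9, 44.4, 19.6, 29.8; M̄R̄ = 297.3000 / 10 = 29.7300
UCL = X̄ + 3·M̄R̄/d₂ = 5033.4636 + 3 × 29.7300 / 1.128 = 5112.5328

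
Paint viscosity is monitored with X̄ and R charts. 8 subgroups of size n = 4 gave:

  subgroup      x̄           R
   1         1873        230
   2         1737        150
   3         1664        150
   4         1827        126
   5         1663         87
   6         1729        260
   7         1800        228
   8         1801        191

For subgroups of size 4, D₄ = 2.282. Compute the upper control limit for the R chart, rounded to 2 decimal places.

405.63

R̄ = (230 + 150 + 150 + 126 + 87 + 260 + 228 + 191) / 8 = 1422.0000 / 8 = 177.7500
UCL_R = D₄·R̄ = 2.282 × 177.7500 = 405.6255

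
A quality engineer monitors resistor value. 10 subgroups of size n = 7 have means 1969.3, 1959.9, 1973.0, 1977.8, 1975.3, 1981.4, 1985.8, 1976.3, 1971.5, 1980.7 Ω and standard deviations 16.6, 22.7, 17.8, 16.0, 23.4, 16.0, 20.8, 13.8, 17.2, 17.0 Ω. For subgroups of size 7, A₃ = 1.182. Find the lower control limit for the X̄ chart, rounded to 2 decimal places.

X̄̄ = (1969.3 + 1959.9 + 1973.0 + 1977.8 + 1975.3 + 1981.4 + 1985.8 + 1976.3 + 1971.5 + 1980.7) / 10 = 1975.1000
s̄ = (16.6 + 22.7 + 17.8 + 16.0 + 23.4 + 16.0 + 20.8 + 13.8 + 17.2 + 17.0) / 10 = 18.1300
LCL = X̄̄ − A₃·s̄ = 1975.1000 − 1.182 × 18.1300 = 1953.6703

1953.67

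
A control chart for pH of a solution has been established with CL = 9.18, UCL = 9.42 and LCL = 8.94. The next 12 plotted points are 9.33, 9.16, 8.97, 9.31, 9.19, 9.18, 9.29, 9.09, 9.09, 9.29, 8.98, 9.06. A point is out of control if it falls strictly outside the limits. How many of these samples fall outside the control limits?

All 12 points lie within [8.94, 9.42].

0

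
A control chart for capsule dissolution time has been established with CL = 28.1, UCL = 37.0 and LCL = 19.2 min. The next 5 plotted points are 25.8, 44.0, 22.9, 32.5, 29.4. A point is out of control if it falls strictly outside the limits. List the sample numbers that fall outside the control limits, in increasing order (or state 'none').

Compare each point to [19.2, 37.0]: sample 2 = 44.0 > UCL.

2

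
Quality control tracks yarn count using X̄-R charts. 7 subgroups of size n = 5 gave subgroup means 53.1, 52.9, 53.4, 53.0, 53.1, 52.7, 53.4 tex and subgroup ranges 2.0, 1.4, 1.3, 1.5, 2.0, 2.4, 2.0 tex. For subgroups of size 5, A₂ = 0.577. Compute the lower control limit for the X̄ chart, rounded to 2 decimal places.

52.05

X̄̄ = (53.1 + 52.9 + 53.4 + 53.0 + 53.1 + 52.7 + 53.4) / 7 = 371.6000 / 7 = 53.0857
R̄ = (2.0 + 1.4 + 1.3 + 1.5 + 2.0 + 2.4 + 2.0) / 7 = 12.6000 / 7 = 1.8000
LCL = X̄̄ − A₂·R̄ = 53.0857 − 0.577 × 1.8000 = 52.0471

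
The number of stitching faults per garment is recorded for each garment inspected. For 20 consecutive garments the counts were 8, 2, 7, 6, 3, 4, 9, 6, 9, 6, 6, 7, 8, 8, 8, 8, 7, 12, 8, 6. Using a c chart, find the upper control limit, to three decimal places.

14.780

c̄ = (8 + 2 + 7 + 6 + 3 + 4 + 9 + 6 + 9 + 6 + 6 + 7 + 8 + 8 + 8 + 8 + 7 + 12 + 8 + 6) / 20 = 138 / 20 = 6.9000
UCL = c̄ + 3√c̄ = 6.9000 + 3 × √6.9000 = 6.9000 + 3 × 2.6268 = 14.7804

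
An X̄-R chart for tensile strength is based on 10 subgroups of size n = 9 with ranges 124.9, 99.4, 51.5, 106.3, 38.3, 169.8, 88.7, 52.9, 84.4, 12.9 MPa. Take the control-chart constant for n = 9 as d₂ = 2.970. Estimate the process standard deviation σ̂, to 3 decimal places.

27.916

R̄ = (124.9 + 99.4 + 51.5 + 106.3 + 38.3 + 169.8 + 88.7 + 52.9 + 84.4 + 12.9) / 10 = 82.9100
σ̂ = R̄ / d₂ = 82.9100 / 2.970 = 27.9158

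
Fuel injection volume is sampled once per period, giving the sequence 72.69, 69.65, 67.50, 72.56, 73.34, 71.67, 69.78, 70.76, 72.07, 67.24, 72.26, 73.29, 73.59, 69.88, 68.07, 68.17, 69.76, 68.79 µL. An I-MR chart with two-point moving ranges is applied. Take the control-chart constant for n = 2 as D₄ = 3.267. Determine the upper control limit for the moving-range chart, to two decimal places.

6.96

Moving ranges: 3.04, 2.15, 5.06, 0.78, 1.67, 1.89, 0.98, 1.31, 4.83, 5.02, 1.03, 0.30, 3.71, 1.81, 0.10, 1.59, 0.97; M̄R̄ = 36.2400 / 17 = 2.1318
UCL_MR = D₄·M̄R̄ = 3.267 × 2.1318 = 6.9645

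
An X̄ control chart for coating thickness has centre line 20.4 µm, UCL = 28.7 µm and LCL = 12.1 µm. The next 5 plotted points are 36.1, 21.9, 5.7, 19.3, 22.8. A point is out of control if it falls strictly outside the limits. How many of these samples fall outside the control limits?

Compare each point to [12.1, 28.7]: sample 1 = 36.1 > UCL; sample 3 = 5.7 < LCL.

2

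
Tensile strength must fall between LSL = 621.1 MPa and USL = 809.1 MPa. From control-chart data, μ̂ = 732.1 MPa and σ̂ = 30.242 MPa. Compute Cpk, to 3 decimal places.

0.849

Cpu = (USL − μ̂) / (3σ̂) = (809.1 − 732.1) / (3 × 30.242) = 0.8487; Cpl = (μ̂ − LSL) / (3σ̂) = (732.1 − 621.1) / (3 × 30.242) = 1.2235; Cpk = min(Cpu, Cpl) = 0.8487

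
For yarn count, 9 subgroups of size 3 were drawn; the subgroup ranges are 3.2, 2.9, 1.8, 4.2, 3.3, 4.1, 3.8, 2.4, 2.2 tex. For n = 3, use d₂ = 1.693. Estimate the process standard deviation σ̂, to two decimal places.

1.83

R̄ = (3.2 + 2.9 + 1.8 + 4.2 + 3.3 + 4.1 + 3.8 + 2.4 + 2.2) / 9 = 3.1000
σ̂ = R̄ / d₂ = 3.1000 / 1.693 = 1.8311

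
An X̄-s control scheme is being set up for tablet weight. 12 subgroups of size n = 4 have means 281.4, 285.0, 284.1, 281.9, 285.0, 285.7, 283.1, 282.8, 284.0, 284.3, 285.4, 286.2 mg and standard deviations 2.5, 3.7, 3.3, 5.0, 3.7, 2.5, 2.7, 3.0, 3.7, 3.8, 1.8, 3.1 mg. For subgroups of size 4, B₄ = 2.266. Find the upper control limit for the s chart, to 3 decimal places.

7.327

s̄ = (2.5 + 3.7 + 3.3 + 5.0 + 3.7 + 2.5 + 2.7 + 3.0 + 3.7 + 3.8 + 1.8 + 3.1) / 12 = 3.2333
UCL_s = B₄·s̄ = 2.266 × 3.2333 = 7.3267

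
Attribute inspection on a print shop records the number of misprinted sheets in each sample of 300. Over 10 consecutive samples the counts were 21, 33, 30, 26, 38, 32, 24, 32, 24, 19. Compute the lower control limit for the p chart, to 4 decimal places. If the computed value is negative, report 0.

0.0427

p̄ = Σdᵢ / (k·n) = 279 / (10 × 300) = 0.09300
LCL = p̄ − 3·√(p̄(1−p̄)/n) = 0.09300 − 3 × 0.01677 = 0.04270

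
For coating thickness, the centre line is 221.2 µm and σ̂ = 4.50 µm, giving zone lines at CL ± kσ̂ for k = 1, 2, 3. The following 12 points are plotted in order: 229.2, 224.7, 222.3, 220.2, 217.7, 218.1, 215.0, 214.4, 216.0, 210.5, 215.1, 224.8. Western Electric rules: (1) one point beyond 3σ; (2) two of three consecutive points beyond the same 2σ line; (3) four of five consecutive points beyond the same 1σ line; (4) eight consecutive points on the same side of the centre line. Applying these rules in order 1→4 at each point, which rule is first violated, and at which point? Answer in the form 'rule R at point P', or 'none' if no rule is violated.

rule 3 at point 10

Zone of each point (C = within 1σ̂, B = 1σ̂–2σ̂, A = 2σ̂–3σ̂, * = beyond 3σ̂; sign = side of CL): 1:+B, 2:+C, 3:+C, 4:-C, 5:-C, 6:-C, 7:-B, 8:-B, 9:-B, 10:-A, 11:-B, 12:+C
Rule 3 (four of five consecutive points beyond the same 1σ limit) is satisfied at point 10.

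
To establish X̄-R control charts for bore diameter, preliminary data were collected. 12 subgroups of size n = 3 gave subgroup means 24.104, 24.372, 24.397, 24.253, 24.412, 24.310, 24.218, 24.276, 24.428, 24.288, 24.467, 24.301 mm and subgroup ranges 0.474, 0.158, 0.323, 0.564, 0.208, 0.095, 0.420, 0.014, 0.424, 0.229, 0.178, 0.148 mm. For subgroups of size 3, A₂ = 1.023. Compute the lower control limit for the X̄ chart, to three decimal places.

24.043

X̄̄ = (24.104 + 24.372 + 24.397 + 24.253 + 24.412 + 24.310 + 24.218 + 24.276 + 24.428 + 24.288 + 24.467 + 24.301) / 12 = 291.8260 / 12 = 24.3188
R̄ = (0.474 + 0.158 + 0.323 + 0.564 + 0.208 + 0.095 + 0.420 + 0.014 + 0.424 + 0.229 + 0.178 + 0.148) / 12 = 3.2350 / 12 = 0.2696
LCL = X̄̄ − A₂·R̄ = 24.3188 − 1.023 × 0.2696 = 24.0430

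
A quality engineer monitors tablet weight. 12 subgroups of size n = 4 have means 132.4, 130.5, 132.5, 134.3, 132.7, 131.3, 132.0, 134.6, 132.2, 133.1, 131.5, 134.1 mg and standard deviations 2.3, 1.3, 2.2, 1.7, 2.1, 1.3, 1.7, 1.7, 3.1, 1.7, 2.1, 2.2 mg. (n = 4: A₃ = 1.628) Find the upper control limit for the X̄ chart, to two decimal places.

X̄̄ = (132.4 + 130.5 + 132.5 + 134.3 + 132.7 + 131.3 + 132.0 + 134.6 + 132.2 + 133.1 + 131.5 + 134.1) / 12 = 132.6000
s̄ = (2.3 + 1.3 + 2.2 + 1.7 + 2.1 + 1.3 + 1.7 + 1.7 + 3.1 + 1.7 + 2.1 + 2.2) / 12 = 1.9500
UCL = X̄̄ + A₃·s̄ = 132.6000 + 1.628 × 1.9500 = 135.7746

135.77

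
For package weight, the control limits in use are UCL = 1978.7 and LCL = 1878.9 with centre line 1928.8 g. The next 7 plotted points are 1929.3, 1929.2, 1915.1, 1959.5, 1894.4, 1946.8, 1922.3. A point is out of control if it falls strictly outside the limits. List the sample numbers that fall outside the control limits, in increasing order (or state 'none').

All 7 points lie within [1878.9, 1978.7].

none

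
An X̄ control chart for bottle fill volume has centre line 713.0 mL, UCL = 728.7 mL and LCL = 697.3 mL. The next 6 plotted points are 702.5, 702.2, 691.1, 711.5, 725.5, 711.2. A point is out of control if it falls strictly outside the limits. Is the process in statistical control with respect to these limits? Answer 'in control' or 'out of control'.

Compare each point to [697.3, 728.7]: sample 3 = 691.1 < LCL.

out of control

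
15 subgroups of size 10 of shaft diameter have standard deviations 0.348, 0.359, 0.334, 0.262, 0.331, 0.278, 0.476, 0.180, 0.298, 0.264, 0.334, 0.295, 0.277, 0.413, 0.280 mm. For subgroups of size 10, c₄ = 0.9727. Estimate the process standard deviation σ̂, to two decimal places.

s̄ = (0.348 + 0.359 + 0.334 + 0.262 + 0.331 + 0.278 + 0.476 + 0.180 + 0.298 + 0.264 + 0.334 + 0.295 + 0.277 + 0.413 + 0.280) / 15 = 0.3153
σ̂ = s̄ / c₄ = 0.3153 / 0.9727 = 0.3241

0.32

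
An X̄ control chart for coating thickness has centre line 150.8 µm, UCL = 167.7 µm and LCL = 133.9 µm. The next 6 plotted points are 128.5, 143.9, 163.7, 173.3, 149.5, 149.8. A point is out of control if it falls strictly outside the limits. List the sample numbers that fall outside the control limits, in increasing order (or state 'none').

Compare each point to [133.9, 167.7]: sample 1 = 128.5 < LCL; sample 4 = 173.3 > UCL.

1, 4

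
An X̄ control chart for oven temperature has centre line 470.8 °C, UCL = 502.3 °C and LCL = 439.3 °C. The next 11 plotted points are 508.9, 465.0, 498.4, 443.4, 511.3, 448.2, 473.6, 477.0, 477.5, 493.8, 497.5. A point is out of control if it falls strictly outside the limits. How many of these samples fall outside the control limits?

Compare each point to [439.3, 502.3]: sample 1 = 508.9 > UCL; sample 5 = 511.3 > UCL.

2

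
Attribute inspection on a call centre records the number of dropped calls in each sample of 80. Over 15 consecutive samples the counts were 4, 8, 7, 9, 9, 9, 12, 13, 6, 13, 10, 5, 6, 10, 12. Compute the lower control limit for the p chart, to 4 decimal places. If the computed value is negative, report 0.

p̄ = Σdᵢ / (k·n) = 133 / (15 × 80) = 0.11083
LCL = p̄ − 3·√(p̄(1−p̄)/n) = 0.11083 − 3 × 0.03510 = 0.00554

0.0055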